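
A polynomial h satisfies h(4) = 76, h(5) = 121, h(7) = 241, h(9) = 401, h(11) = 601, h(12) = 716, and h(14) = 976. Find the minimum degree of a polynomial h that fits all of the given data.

Divided differences on the nodes 4, 5, 7, 9, 11, 12, 14:
  order 0: 76  121  241  401  601  716  976
  order 1: 45  60  80  100  115  130
  order 2: 5  5  5  5  5
  order 3: 0  0  0  0
  order 4: 0  0  0
  order 5: 0  0
  order 6: 0
The order-2 divided differences are all 5 (nonzero) and every higher order vanishes, so the data lies on a polynomial of degree exactly 2.

2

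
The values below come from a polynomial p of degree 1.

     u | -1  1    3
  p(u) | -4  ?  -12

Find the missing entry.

-8

On equispaced nodes a degree-1 polynomial has vanishing second forward difference, so
  p(-1) - 2·p(1) + p(3) = 0.
Substituting the known values and solving for p(1):
  -2·p(1) = 16
  p(1) = -8.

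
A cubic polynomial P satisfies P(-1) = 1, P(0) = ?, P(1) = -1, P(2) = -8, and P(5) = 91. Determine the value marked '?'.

The 4 known points determine the degree-3 polynomial uniquely.
Write P(t) = at^3 + bt^2 + ct + d. Substituting each data point gives a linear system:
  -a + b - c + d = 1
  a + b + c + d = -1
  8a + 4b + 2c + d = -8
  125a + 25b + 5c + d = 91
Solving the system yields a = 2, b = -6, c = -3, d = 6.
So P(t) = 2t^3 - 6t^2 - 3t + 6.
Then P(0) = 6.

6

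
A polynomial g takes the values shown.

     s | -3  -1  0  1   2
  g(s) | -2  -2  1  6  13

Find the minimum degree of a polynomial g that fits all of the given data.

2

Divided differences on the nodes -3, -1, 0, 1, 2:
  order 0: -2  -2  1  6  13
  order 1: 0  3  5  7
  order 2: 1  1  1
  order 3: 0  0
  order 4: 0
The order-2 divided differences are all 1 (nonzero) and every higher order vanishes, so the data lies on a polynomial of degree exactly 2.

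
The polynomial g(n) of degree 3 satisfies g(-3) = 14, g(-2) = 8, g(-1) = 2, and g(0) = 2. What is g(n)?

Using the Lagrange interpolation formula with nodes -3, -2, -1, 0:
  L_0(n) = (n + 2)(n + 1)n / -6
  L_1(n) = (n + 3)(n + 1)n / 2
  L_2(n) = (n + 3)(n + 2)n / -2
  L_3(n) = (n + 3)(n + 2)(n + 1) / 6
Then g(n) = 14·L_0(n) + 8·L_1(n) + 2·L_2(n) + 2·L_3(n).
Expanding and collecting terms gives g(n) = n^3 + 6n^2 + 5n + 2.
Check: g(-1) = 2. ✓

g(n) = n^3 + 6n^2 + 5n + 2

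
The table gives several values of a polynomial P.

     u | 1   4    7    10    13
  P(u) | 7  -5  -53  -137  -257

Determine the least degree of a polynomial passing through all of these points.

Forward differences of the values at u = 1, 4, 7, 10, 13:
  P  : 7  -5  -53  -137  -257
  Δ  : -12  -48  -84  -120
  Δ^2: -36  -36  -36
  Δ^3: 0  0
  Δ^4: 0
The second differences are constant (-36) and nonzero, while all higher differences vanish, so the minimal degree is 2.

2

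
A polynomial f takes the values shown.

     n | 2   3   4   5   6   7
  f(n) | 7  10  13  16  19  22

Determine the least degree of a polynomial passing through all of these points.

Forward differences of the values at n = 2, 3, 4, 5, 6, 7:
  f  : 7  10  13  16  19  22
  Δ  : 3  3  3  3  3
  Δ^2: 0  0  0  0
  Δ^3: 0  0  0
  Δ^4: 0  0
  Δ^5: 0
The first differences are constant (3) and nonzero, while all higher differences vanish, so the minimal degree is 1.

1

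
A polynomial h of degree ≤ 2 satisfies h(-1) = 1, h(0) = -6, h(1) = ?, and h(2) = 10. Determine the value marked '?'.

-3

On equispaced nodes a degree-2 polynomial has vanishing third forward difference, so
  - h(-1) + 3·h(0) - 3·h(1) + h(2) = 0.
Substituting the known values and solving for h(1):
  -3·h(1) = 9
  h(1) = -3.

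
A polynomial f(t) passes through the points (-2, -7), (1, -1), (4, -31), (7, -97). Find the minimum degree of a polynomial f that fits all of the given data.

Forward differences of the values at t = -2, 1, 4, 7:
  f  : -7  -1  -31  -97
  Δ  : 6  -30  -66
  Δ^2: -36  -36
  Δ^3: 0
The second differences are constant (-36) and nonzero, while all higher differences vanish, so the minimal degree is 2.

2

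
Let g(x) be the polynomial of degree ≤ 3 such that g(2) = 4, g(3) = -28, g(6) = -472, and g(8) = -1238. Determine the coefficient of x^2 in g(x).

4

Write g(x) = ax^3 + bx^2 + cx + d. Substituting each data point gives a linear system:
  8a + 4b + 2c + d = 4
  27a + 9b + 3c + d = -28
  216a + 36b + 6c + d = -472
  512a + 64b + 8c + d = -1238
Solving the system yields a = -3, b = 4, c = 5, d = 2.
So g(x) = -3x³ + 4x² + 5x + 2.
The coefficient of x^2 is 4.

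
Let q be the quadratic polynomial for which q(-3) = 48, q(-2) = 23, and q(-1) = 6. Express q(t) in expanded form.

q(t) = 4t^2 - 5t - 3

Write q(t) = at^2 + bt + c. Substituting each data point gives a linear system:
  9a - 3b + c = 48
  4a - 2b + c = 23
  a - b + c = 6
Solving the system yields a = 4, b = -5, c = -3.
So q(t) = 4t^2 - 5t - 3.
Check: q(-2) = 23. ✓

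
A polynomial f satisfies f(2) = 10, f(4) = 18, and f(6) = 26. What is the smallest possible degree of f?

1

Forward differences of the values at t = 2, 4, 6:
  f  : 10  18  26
  Δ  : 8  8
  Δ^2: 0
The first differences are constant (8) and nonzero, while all higher differences vanish, so the minimal degree is 1.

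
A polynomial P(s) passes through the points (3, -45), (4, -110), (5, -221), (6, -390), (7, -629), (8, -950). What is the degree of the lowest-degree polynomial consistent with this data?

Forward differences of the values at s = 3, 4, 5, 6, 7, 8:
  P  : -45  -110  -221  -390  -629  -950
  Δ  : -65  -111  -169  -239  -321
  Δ^2: -46  -58  -70  -82
  Δ^3: -12  -12  -12
  Δ^4: 0  0
  Δ^5: 0
The third differences are constant (-12) and nonzero, while all higher differences vanish, so the minimal degree is 3.

3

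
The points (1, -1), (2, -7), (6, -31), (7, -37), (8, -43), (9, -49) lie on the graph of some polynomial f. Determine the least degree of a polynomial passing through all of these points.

1

Divided differences on the nodes 1, 2, 6, 7, 8, 9:
  order 0: -1  -7  -31  -37  -43  -49
  order 1: -6  -6  -6  -6  -6
  order 2: 0  0  0  0
  order 3: 0  0  0
  order 4: 0  0
  order 5: 0
The order-1 divided differences are all -6 (nonzero) and every higher order vanishes, so the data lies on a polynomial of degree exactly 1.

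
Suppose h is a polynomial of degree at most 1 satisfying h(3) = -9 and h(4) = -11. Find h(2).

Write h(t) = at + b. Substituting each data point gives a linear system:
  3a + b = -9
  4a + b = -11
Solving the system yields a = -2, b = -3.
So h(t) = -2t - 3.
Then h(2) = -7.

-7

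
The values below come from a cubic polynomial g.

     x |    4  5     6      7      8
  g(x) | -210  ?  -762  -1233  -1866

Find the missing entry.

-429

The 4 known points determine the degree-3 polynomial uniquely.
Write g(x) = ax^3 + bx^2 + cx + d. Substituting each data point gives a linear system:
  64a + 16b + 4c + d = -210
  216a + 36b + 6c + d = -762
  343a + 49b + 7c + d = -1233
  512a + 64b + 8c + d = -1866
Solving the system yields a = -4, b = 3, c = -2, d = 6.
So g(x) = -4x^3 + 3x^2 - 2x + 6.
Then g(5) = -429.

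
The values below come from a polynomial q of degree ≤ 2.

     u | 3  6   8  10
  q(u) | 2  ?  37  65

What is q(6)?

The 3 known points determine the degree-2 polynomial uniquely.
Write q(u) = au^2 + bu + c. Substituting each data point gives a linear system:
  9a + 3b + c = 2
  64a + 8b + c = 37
  100a + 10b + c = 65
Solving the system yields a = 1, b = -4, c = 5.
So q(u) = u^2 - 4u + 5.
Then q(6) = 17.

17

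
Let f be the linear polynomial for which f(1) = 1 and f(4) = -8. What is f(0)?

Using the Lagrange interpolation formula with nodes 1, 4:
  L_0(x) = (x - 4) / -3
  L_1(x) = (x - 1) / 3
Then f(x) = 1·L_0(x) - 8·L_1(x).
Expanding and collecting terms gives f(x) = -3x + 4.
Evaluating at x = 0: f(0) = 4.

4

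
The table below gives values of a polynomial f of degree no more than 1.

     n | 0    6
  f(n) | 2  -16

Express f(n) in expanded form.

f(n) = -3n + 2

Using the Lagrange interpolation formula with nodes 0, 6:
  L_0(n) = (n - 6) / -6
  L_1(n) = n / 6
Then f(n) = 2·L_0(n) - 16·L_1(n).
Expanding and collecting terms gives f(n) = -3n + 2.
Check: f(0) = 2. ✓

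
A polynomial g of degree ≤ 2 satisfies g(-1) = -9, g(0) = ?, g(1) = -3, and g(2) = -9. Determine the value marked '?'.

-3

The 3 known points determine the degree-2 polynomial uniquely.
Write g(n) = an^2 + bn + c. Substituting each data point gives a linear system:
  a - b + c = -9
  a + b + c = -3
  4a + 2b + c = -9
Solving the system yields a = -3, b = 3, c = -3.
So g(n) = -3n² + 3n - 3.
Then g(0) = -3.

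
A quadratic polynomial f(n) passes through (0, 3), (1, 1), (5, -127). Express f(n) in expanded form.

f(n) = -6n^2 + 4n + 3

Using the Lagrange interpolation formula with nodes 0, 1, 5:
  L_0(n) = (n - 1)(n - 5) / 5
  L_1(n) = n(n - 5) / -4
  L_2(n) = n(n - 1) / 20
Then f(n) = 3·L_0(n) + 1·L_1(n) - 127·L_2(n).
Expanding and collecting terms gives f(n) = -6n^2 + 4n + 3.
Check: f(5) = -127. ✓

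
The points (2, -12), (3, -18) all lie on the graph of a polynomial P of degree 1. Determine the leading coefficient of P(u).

Write P(u) = au + b. Substituting each data point gives a linear system:
  2a + b = -12
  3a + b = -18
Solving the system yields a = -6, b = 0.
So P(u) = -6u.
The leading coefficient is -6.

-6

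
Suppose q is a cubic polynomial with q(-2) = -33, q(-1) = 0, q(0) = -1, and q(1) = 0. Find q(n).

Using the Lagrange interpolation formula with nodes -2, -1, 0, 1:
  L_0(n) = (n + 1)n(n - 1) / -6
  L_1(n) = (n + 2)n(n - 1) / 2
  L_2(n) = (n + 2)(n + 1)(n - 1) / -2
  L_3(n) = (n + 2)(n + 1)n / 6
Then q(n) = -33·L_0(n) + 0·L_1(n) - 1·L_2(n) + 0·L_3(n).
Expanding and collecting terms gives q(n) = 6n^3 + n^2 - 6n - 1.
Check: q(-1) = 0. ✓

q(n) = 6n^3 + n^2 - 6n - 1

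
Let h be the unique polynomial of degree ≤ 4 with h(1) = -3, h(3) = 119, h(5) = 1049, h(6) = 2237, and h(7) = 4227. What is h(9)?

11861

Using the Lagrange interpolation formula with nodes 1, 3, 5, 6, 7:
  L_0(t) = (t - 3)(t - 5)(t - 6)(t - 7) / 240
  L_1(t) = (t - 1)(t - 5)(t - 6)(t - 7) / -48
  L_2(t) = (t - 1)(t - 3)(t - 6)(t - 7) / 16
  L_3(t) = (t - 1)(t - 3)(t - 5)(t - 7) / -15
  L_4(t) = (t - 1)(t - 3)(t - 5)(t - 6) / 48
Then h(t) = -3·L_0(t) + 119·L_1(t) + 1049·L_2(t) + 2237·L_3(t) + 4227·L_4(t).
Expanding and collecting terms gives h(t) = 2t⁴ - 2t³ + 3t² - 5t - 1.
Evaluating at t = 9: h(9) = 11861.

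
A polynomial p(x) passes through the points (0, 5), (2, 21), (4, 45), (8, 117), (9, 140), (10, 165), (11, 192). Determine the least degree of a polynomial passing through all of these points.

2

Divided differences on the nodes 0, 2, 4, 8, 9, 10, 11:
  order 0: 5  21  45  117  140  165  192
  order 1: 8  12  18  23  25  27
  order 2: 1  1  1  1  1
  order 3: 0  0  0  0
  order 4: 0  0  0
  order 5: 0  0
  order 6: 0
The order-2 divided differences are all 1 (nonzero) and every higher order vanishes, so the data lies on a polynomial of degree exactly 2.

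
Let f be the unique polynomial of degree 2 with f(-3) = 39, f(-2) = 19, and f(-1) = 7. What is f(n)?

Using the Lagrange interpolation formula with nodes -3, -2, -1:
  L_0(n) = (n + 2)(n + 1) / 2
  L_1(n) = (n + 3)(n + 1) / -1
  L_2(n) = (n + 3)(n + 2) / 2
Then f(n) = 39·L_0(n) + 19·L_1(n) + 7·L_2(n).
Expanding and collecting terms gives f(n) = 4n^2 + 3.
Check: f(-1) = 7. ✓

f(n) = 4n^2 + 3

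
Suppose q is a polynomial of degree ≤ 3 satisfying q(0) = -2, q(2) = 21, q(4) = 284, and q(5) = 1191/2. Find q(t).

q(t) = 6t^3 - 6t^2 - (1/2)t - 2

Using the Lagrange interpolation formula with nodes 0, 2, 4, 5:
  L_0(t) = (t - 2)(t - 4)(t - 5) / -40
  L_1(t) = t(t - 4)(t - 5) / 12
  L_2(t) = t(t - 2)(t - 5) / -8
  L_3(t) = t(t - 2)(t - 4) / 15
Then q(t) = -2·L_0(t) + 21·L_1(t) + 284·L_2(t) + 1191/2·L_3(t).
Expanding and collecting terms gives q(t) = 6t³ - 6t² - (1/2)t - 2.
Check: q(5) = 1191/2. ✓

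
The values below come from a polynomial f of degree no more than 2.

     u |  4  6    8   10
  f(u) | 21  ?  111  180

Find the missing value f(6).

58

The 3 known points determine the degree-2 polynomial uniquely.
Write f(u) = au^2 + bu + c. Substituting each data point gives a linear system:
  16a + 4b + c = 21
  64a + 8b + c = 111
  100a + 10b + c = 180
Solving the system yields a = 2, b = -3/2, c = -5.
So f(u) = 2u^2 - (3/2)u - 5.
Then f(6) = 58.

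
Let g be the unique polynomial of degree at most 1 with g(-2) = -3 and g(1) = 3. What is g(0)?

Write g(u) = au + b. Substituting each data point gives a linear system:
  -2a + b = -3
  a + b = 3
Solving the system yields a = 2, b = 1.
So g(u) = 2u + 1.
Then g(0) = 1.

1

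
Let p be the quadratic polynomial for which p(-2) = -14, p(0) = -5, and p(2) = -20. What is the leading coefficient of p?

-3

Write p(u) = au^2 + bu + c. Substituting each data point gives a linear system:
  4a - 2b + c = -14
  c = -5
  4a + 2b + c = -20
Solving the system yields a = -3, b = -3/2, c = -5.
So p(u) = -3u^2 - (3/2)u - 5.
The leading coefficient is -3.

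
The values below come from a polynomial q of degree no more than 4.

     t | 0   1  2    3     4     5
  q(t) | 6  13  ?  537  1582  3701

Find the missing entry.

122

On equispaced nodes a degree-4 polynomial has vanishing fifth forward difference, so
  - q(0) + 5·q(1) - 10·q(2) + 10·q(3) - 5·q(4) + q(5) = 0.
Substituting the known values and solving for q(2):
  -10·q(2) = -1220
  q(2) = 122.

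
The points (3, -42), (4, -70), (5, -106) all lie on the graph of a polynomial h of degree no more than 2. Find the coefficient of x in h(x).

Write h(x) = ax^2 + bx + c. Substituting each data point gives a linear system:
  9a + 3b + c = -42
  16a + 4b + c = -70
  25a + 5b + c = -106
Solving the system yields a = -4, b = 0, c = -6.
So h(x) = -4x^2 - 6.
The coefficient of x is 0.

0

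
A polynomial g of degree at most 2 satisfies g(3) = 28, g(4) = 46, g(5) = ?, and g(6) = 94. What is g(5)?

68

On equispaced nodes a degree-2 polynomial has vanishing third forward difference, so
  - g(3) + 3·g(4) - 3·g(5) + g(6) = 0.
Substituting the known values and solving for g(5):
  -3·g(5) = -204
  g(5) = 68.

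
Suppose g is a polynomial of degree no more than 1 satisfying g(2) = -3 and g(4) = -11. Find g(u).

Using the Lagrange interpolation formula with nodes 2, 4:
  L_0(u) = (u - 4) / -2
  L_1(u) = (u - 2) / 2
Then g(u) = -3·L_0(u) - 11·L_1(u).
Expanding and collecting terms gives g(u) = -4u + 5.
Check: g(2) = -3. ✓

g(u) = -4u + 5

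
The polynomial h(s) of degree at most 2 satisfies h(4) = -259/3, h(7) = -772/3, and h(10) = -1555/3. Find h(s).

Write h(s) = as^2 + bs + c. Substituting each data point gives a linear system:
  16a + 4b + c = -259/3
  49a + 7b + c = -772/3
  100a + 10b + c = -1555/3
Solving the system yields a = -5, b = -2, c = 5/3.
So h(s) = -5s^2 - 2s + 5/3.
Check: h(10) = -1555/3. ✓

h(s) = -5s^2 - 2s + 5/3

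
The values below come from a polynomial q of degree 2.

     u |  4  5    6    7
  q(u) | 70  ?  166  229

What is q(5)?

On equispaced nodes a degree-2 polynomial has vanishing third forward difference, so
  - q(4) + 3·q(5) - 3·q(6) + q(7) = 0.
Substituting the known values and solving for q(5):
  3·q(5) = 339
  q(5) = 113.

113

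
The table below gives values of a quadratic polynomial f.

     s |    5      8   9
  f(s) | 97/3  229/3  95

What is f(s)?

f(s) = s^2 + (5/3)s - 1

Write f(s) = as^2 + bs + c. Substituting each data point gives a linear system:
  25a + 5b + c = 97/3
  64a + 8b + c = 229/3
  81a + 9b + c = 95
Solving the system yields a = 1, b = 5/3, c = -1.
So f(s) = s^2 + (5/3)s - 1.
Check: f(5) = 97/3. ✓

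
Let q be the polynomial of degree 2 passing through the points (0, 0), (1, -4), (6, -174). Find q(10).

-490

Using the Lagrange interpolation formula with nodes 0, 1, 6:
  L_0(x) = (x - 1)(x - 6) / 6
  L_1(x) = x(x - 6) / -5
  L_2(x) = x(x - 1) / 30
Then q(x) = 0·L_0(x) - 4·L_1(x) - 174·L_2(x).
Expanding and collecting terms gives q(x) = -5x^2 + x.
Evaluating at x = 10: q(10) = -490.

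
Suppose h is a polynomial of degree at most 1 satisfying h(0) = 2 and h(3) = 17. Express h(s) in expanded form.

Write h(s) = as + b. Substituting each data point gives a linear system:
  b = 2
  3a + b = 17
Solving the system yields a = 5, b = 2.
So h(s) = 5s + 2.
Check: h(3) = 17. ✓

h(s) = 5s + 2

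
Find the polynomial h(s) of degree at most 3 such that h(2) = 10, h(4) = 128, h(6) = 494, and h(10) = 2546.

h(s) = 3s^3 - 5s^2 + 5s - 4

Write h(s) = as^3 + bs^2 + cs + d. Substituting each data point gives a linear system:
  8a + 4b + 2c + d = 10
  64a + 16b + 4c + d = 128
  216a + 36b + 6c + d = 494
  1000a + 100b + 10c + d = 2546
Solving the system yields a = 3, b = -5, c = 5, d = -4.
So h(s) = 3s³ - 5s² + 5s - 4.
Check: h(6) = 494. ✓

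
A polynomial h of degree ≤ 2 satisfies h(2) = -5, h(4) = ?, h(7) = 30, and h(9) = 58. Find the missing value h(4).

3

The 3 known points determine the degree-2 polynomial uniquely.
Write h(s) = as^2 + bs + c. Substituting each data point gives a linear system:
  4a + 2b + c = -5
  49a + 7b + c = 30
  81a + 9b + c = 58
Solving the system yields a = 1, b = -2, c = -5.
So h(s) = s^2 - 2s - 5.
Then h(4) = 3.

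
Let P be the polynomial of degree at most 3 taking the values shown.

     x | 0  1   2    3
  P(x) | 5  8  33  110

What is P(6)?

953

Write P(x) = ax^3 + bx^2 + cx + d. Substituting each data point gives a linear system:
  d = 5
  a + b + c + d = 8
  8a + 4b + 2c + d = 33
  27a + 9b + 3c + d = 110
Solving the system yields a = 5, b = -4, c = 2, d = 5.
So P(x) = 5x^3 - 4x^2 + 2x + 5.
Then P(6) = 953.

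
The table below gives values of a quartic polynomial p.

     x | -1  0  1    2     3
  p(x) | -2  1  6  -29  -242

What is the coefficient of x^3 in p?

1

Write p(x) = ax^4 + bx^3 + cx^2 + dx + e. Substituting each data point gives a linear system:
  a - b + c - d + e = -2
  e = 1
  a + b + c + d + e = 6
  16a + 8b + 4c + 2d + e = -29
  81a + 27b + 9c + 3d + e = -242
Solving the system yields a = -4, b = 1, c = 5, d = 3, e = 1.
So p(x) = -4x⁴ + x³ + 5x² + 3x + 1.
The coefficient of x^3 is 1.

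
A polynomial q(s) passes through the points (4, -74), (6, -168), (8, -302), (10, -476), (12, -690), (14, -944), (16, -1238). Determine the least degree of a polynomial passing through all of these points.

2

Forward differences of the values at s = 4, 6, 8, 10, 12, 14, 16:
  q  : -74  -168  -302  -476  -690  -944  -1238
  Δ  : -94  -134  -174  -214  -254  -294
  Δ^2: -40  -40  -40  -40  -40
  Δ^3: 0  0  0  0
  Δ^4: 0  0  0
  Δ^5: 0  0
  Δ^6: 0
The second differences are constant (-40) and nonzero, while all higher differences vanish, so the minimal degree is 2.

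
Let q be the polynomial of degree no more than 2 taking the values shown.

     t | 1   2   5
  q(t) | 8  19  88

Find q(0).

Write q(t) = at^2 + bt + c. Substituting each data point gives a linear system:
  a + b + c = 8
  4a + 2b + c = 19
  25a + 5b + c = 88
Solving the system yields a = 3, b = 2, c = 3.
So q(t) = 3t^2 + 2t + 3.
Then q(0) = 3.

3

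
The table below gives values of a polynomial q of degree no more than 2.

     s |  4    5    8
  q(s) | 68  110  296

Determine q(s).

Using the Lagrange interpolation formula with nodes 4, 5, 8:
  L_0(s) = (s - 5)(s - 8) / 4
  L_1(s) = (s - 4)(s - 8) / -3
  L_2(s) = (s - 4)(s - 5) / 12
Then q(s) = 68·L_0(s) + 110·L_1(s) + 296·L_2(s).
Expanding and collecting terms gives q(s) = 5s² - 3s.
Check: q(4) = 68. ✓

q(s) = 5s^2 - 3s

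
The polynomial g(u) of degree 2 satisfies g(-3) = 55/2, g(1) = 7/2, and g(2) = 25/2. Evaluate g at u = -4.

Using the Lagrange interpolation formula with nodes -3, 1, 2:
  L_0(u) = (u - 1)(u - 2) / 20
  L_1(u) = (u + 3)(u - 2) / -4
  L_2(u) = (u + 3)(u - 1) / 5
Then g(u) = 55/2·L_0(u) + 7/2·L_1(u) + 25/2·L_2(u).
Expanding and collecting terms gives g(u) = 3u² + 1/2.
Evaluating at u = -4: g(-4) = 97/2.

97/2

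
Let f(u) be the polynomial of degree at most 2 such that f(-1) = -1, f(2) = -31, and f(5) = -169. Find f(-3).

-41

Forward differences of the values at u = -1, 2, 5:
  f  : -1  -31  -169
  Δ  : -30  -138
  Δ^2: -108
The second differences are constant, confirming degree 2.
Interpolating (Newton forward form) and evaluating at u = -3 gives f(-3) = -41.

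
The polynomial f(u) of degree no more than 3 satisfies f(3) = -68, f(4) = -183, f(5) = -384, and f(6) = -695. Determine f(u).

Write f(u) = au^3 + bu^2 + cu + d. Substituting each data point gives a linear system:
  27a + 9b + 3c + d = -68
  64a + 16b + 4c + d = -183
  125a + 25b + 5c + d = -384
  216a + 36b + 6c + d = -695
Solving the system yields a = -4, b = 5, c = -2, d = 1.
So f(u) = -4u^3 + 5u^2 - 2u + 1.
Check: f(5) = -384. ✓

f(u) = -4u^3 + 5u^2 - 2u + 1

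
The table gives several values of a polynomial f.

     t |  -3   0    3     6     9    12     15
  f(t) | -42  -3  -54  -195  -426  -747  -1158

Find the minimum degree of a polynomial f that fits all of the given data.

Forward differences of the values at t = -3, 0, 3, 6, 9, 12, 15:
  f  : -42  -3  -54  -195  -426  -747  -1158
  Δ  : 39  -51  -141  -231  -321  -411
  Δ^2: -90  -90  -90  -90  -90
  Δ^3: 0  0  0  0
  Δ^4: 0  0  0
  Δ^5: 0  0
  Δ^6: 0
The second differences are constant (-90) and nonzero, while all higher differences vanish, so the minimal degree is 2.

2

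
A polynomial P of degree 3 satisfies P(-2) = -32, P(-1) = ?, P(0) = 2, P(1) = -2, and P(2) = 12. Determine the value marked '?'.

0

The 4 known points determine the degree-3 polynomial uniquely.
Write P(n) = an^3 + bn^2 + cn + d. Substituting each data point gives a linear system:
  -8a + 4b - 2c + d = -32
  d = 2
  a + b + c + d = -2
  8a + 4b + 2c + d = 12
Solving the system yields a = 4, b = -3, c = -5, d = 2.
So P(n) = 4n³ - 3n² - 5n + 2.
Then P(-1) = 0.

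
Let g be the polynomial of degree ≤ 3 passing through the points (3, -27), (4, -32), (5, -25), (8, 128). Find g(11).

Write g(x) = ax^3 + bx^2 + cx + d. Substituting each data point gives a linear system:
  27a + 9b + 3c + d = -27
  64a + 16b + 4c + d = -32
  125a + 25b + 5c + d = -25
  512a + 64b + 8c + d = 128
Solving the system yields a = 1, b = -6, c = 0, d = 0.
So g(x) = x^3 - 6x^2.
Then g(11) = 605.

605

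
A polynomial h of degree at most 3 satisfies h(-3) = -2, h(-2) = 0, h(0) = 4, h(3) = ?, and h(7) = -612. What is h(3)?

The 4 known points determine the degree-3 polynomial uniquely.
Write h(t) = at^3 + bt^2 + ct + d. Substituting each data point gives a linear system:
  -27a + 9b - 3c + d = -2
  -8a + 4b - 2c + d = 0
  d = 4
  343a + 49b + 7c + d = -612
Solving the system yields a = -1, b = -5, c = -4, d = 4.
So h(t) = -t³ - 5t² - 4t + 4.
Then h(3) = -80.

-80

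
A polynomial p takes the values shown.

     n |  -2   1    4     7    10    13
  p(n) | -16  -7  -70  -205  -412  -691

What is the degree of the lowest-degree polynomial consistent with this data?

2

Forward differences of the values at n = -2, 1, 4, 7, 10, 13:
  p  : -16  -7  -70  -205  -412  -691
  Δ  : 9  -63  -135  -207  -279
  Δ^2: -72  -72  -72  -72
  Δ^3: 0  0  0
  Δ^4: 0  0
  Δ^5: 0
The second differences are constant (-72) and nonzero, while all higher differences vanish, so the minimal degree is 2.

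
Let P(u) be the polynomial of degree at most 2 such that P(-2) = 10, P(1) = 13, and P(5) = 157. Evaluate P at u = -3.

Using the Lagrange interpolation formula with nodes -2, 1, 5:
  L_0(u) = (u - 1)(u - 5) / 21
  L_1(u) = (u + 2)(u - 5) / -12
  L_2(u) = (u + 2)(u - 1) / 28
Then P(u) = 10·L_0(u) + 13·L_1(u) + 157·L_2(u).
Expanding and collecting terms gives P(u) = 5u^2 + 6u + 2.
Evaluating at u = -3: P(-3) = 29.

29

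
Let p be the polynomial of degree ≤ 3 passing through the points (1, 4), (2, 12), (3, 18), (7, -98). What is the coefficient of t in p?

0

Write p(t) = at^3 + bt^2 + ct + d. Substituting each data point gives a linear system:
  a + b + c + d = 4
  8a + 4b + 2c + d = 12
  27a + 9b + 3c + d = 18
  343a + 49b + 7c + d = -98
Solving the system yields a = -1, b = 5, c = 0, d = 0.
So p(t) = -t³ + 5t².
The coefficient of t is 0.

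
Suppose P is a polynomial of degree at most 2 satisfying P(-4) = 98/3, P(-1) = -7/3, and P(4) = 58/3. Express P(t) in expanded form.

P(t) = 2t^2 - (5/3)t - 6

Write P(t) = at^2 + bt + c. Substituting each data point gives a linear system:
  16a - 4b + c = 98/3
  a - b + c = -7/3
  16a + 4b + c = 58/3
Solving the system yields a = 2, b = -5/3, c = -6.
So P(t) = 2t^2 - (5/3)t - 6.
Check: P(-4) = 98/3. ✓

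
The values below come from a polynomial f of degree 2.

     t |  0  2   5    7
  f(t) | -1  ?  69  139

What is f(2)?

The 3 known points determine the degree-2 polynomial uniquely.
Write f(t) = at^2 + bt + c. Substituting each data point gives a linear system:
  c = -1
  25a + 5b + c = 69
  49a + 7b + c = 139
Solving the system yields a = 3, b = -1, c = -1.
So f(t) = 3t² - t - 1.
Then f(2) = 9.

9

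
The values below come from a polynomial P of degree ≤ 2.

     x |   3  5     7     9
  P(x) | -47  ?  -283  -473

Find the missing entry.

On equispaced nodes a degree-2 polynomial has vanishing third forward difference, so
  - P(3) + 3·P(5) - 3·P(7) + P(9) = 0.
Substituting the known values and solving for P(5):
  3·P(5) = -423
  P(5) = -141.

-141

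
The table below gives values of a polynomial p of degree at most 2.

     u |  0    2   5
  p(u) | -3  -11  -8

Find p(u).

p(u) = u^2 - 6u - 3

Write p(u) = au^2 + bu + c. Substituting each data point gives a linear system:
  c = -3
  4a + 2b + c = -11
  25a + 5b + c = -8
Solving the system yields a = 1, b = -6, c = -3.
So p(u) = u^2 - 6u - 3.
Check: p(5) = -8. ✓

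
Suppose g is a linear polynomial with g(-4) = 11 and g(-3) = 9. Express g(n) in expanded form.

Write g(n) = an + b. Substituting each data point gives a linear system:
  -4a + b = 11
  -3a + b = 9
Solving the system yields a = -2, b = 3.
So g(n) = -2n + 3.
Check: g(-4) = 11. ✓

g(n) = -2n + 3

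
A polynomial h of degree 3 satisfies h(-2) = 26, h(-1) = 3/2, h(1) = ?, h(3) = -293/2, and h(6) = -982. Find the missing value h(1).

-29/2

The 4 known points determine the degree-3 polynomial uniquely.
Write h(x) = ax^3 + bx^2 + cx + d. Substituting each data point gives a linear system:
  -8a + 4b - 2c + d = 26
  -a + b - c + d = 3/2
  27a + 9b + 3c + d = -293/2
  216a + 36b + 6c + d = -982
Solving the system yields a = -4, b = -5/2, c = -4, d = -4.
So h(x) = -4x^3 - (5/2)x^2 - 4x - 4.
Then h(1) = -29/2.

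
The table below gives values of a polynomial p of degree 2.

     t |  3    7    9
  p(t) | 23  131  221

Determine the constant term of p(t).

Write p(t) = at^2 + bt + c. Substituting each data point gives a linear system:
  9a + 3b + c = 23
  49a + 7b + c = 131
  81a + 9b + c = 221
Solving the system yields a = 3, b = -3, c = 5.
So p(t) = 3t^2 - 3t + 5.
The constant term is 5.

5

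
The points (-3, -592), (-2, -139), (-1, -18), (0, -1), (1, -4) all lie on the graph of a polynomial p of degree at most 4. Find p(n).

Write p(n) = an^4 + bn^3 + cn^2 + dn + e. Substituting each data point gives a linear system:
  81a - 27b + 9c - 3d + e = -592
  16a - 8b + 4c - 2d + e = -139
  a - b + c - d + e = -18
  e = -1
  a + b + c + d + e = -4
Solving the system yields a = -6, b = 2, c = -4, d = 5, e = -1.
So p(n) = -6n^4 + 2n^3 - 4n^2 + 5n - 1.
Check: p(0) = -1. ✓

p(n) = -6n^4 + 2n^3 - 4n^2 + 5n - 1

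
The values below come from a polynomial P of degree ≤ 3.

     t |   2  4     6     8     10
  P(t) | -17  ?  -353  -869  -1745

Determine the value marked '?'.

-101

On equispaced nodes a degree-3 polynomial has vanishing fourth forward difference, so
  P(2) - 4·P(4) + 6·P(6) - 4·P(8) + P(10) = 0.
Substituting the known values and solving for P(4):
  -4·P(4) = 404
  P(4) = -101.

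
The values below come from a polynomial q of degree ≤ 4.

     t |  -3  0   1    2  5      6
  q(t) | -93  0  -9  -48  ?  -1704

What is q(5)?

-885

The 5 known points determine the degree-4 polynomial uniquely.
Write q(t) = at^4 + bt^3 + ct^2 + dt + e. Substituting each data point gives a linear system:
  81a - 27b + 9c - 3d + e = -93
  e = 0
  a + b + c + d + e = -9
  16a + 8b + 4c + 2d + e = -48
  1296a + 216b + 36c + 6d + e = -1704
Solving the system yields a = -1, b = -1, c = -5, d = -2, e = 0.
So q(t) = -t⁴ - t³ - 5t² - 2t.
Then q(5) = -885.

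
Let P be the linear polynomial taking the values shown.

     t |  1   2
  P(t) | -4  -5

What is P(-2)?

Using the Lagrange interpolation formula with nodes 1, 2:
  L_0(t) = (t - 2) / -1
  L_1(t) = (t - 1) / 1
Then P(t) = -4·L_0(t) - 5·L_1(t).
Expanding and collecting terms gives P(t) = -t - 3.
Evaluating at t = -2: P(-2) = -1.

-1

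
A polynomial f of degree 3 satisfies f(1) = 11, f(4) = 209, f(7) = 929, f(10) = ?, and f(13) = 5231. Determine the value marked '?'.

The 4 known points determine the degree-3 polynomial uniquely.
Write f(n) = an^3 + bn^2 + cn + d. Substituting each data point gives a linear system:
  a + b + c + d = 11
  64a + 16b + 4c + d = 209
  343a + 49b + 7c + d = 929
  2197a + 169b + 13c + d = 5231
Solving the system yields a = 2, b = 5, c = -1, d = 5.
So f(n) = 2n³ + 5n² - n + 5.
Then f(10) = 2495.

2495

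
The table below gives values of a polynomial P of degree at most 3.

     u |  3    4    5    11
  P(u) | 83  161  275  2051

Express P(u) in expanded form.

Write P(u) = au^3 + bu^2 + cu + d. Substituting each data point gives a linear system:
  27a + 9b + 3c + d = 83
  64a + 16b + 4c + d = 161
  125a + 25b + 5c + d = 275
  1331a + 121b + 11c + d = 2051
Solving the system yields a = 1, b = 6, c = -1, d = 5.
So P(u) = u³ + 6u² - u + 5.
Check: P(4) = 161. ✓

P(u) = u^3 + 6u^2 - u + 5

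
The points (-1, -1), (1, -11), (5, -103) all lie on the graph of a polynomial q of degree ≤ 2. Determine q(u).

q(u) = -3u^2 - 5u - 3

Using the Lagrange interpolation formula with nodes -1, 1, 5:
  L_0(u) = (u - 1)(u - 5) / 12
  L_1(u) = (u + 1)(u - 5) / -8
  L_2(u) = (u + 1)(u - 1) / 24
Then q(u) = -1·L_0(u) - 11·L_1(u) - 103·L_2(u).
Expanding and collecting terms gives q(u) = -3u² - 5u - 3.
Check: q(1) = -11. ✓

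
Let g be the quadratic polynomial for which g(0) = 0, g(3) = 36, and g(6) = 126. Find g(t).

Write g(t) = at^2 + bt + c. Substituting each data point gives a linear system:
  c = 0
  9a + 3b + c = 36
  36a + 6b + c = 126
Solving the system yields a = 3, b = 3, c = 0.
So g(t) = 3t^2 + 3t.
Check: g(0) = 0. ✓

g(t) = 3t^2 + 3t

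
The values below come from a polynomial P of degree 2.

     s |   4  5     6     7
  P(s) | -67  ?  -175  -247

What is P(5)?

On equispaced nodes a degree-2 polynomial has vanishing third forward difference, so
  - P(4) + 3·P(5) - 3·P(6) + P(7) = 0.
Substituting the known values and solving for P(5):
  3·P(5) = -345
  P(5) = -115.

-115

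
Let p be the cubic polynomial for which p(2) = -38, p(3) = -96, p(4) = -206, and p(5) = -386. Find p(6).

Forward differences of the values at t = 2, 3, 4, 5:
  p  : -38  -96  -206  -386
  Δ  : -58  -110  -180
  Δ^2: -52  -70
  Δ^3: -18
The third differences are constant, confirming degree 3.
Interpolating (Newton forward form) and evaluating at t = 6 gives p(6) = -654.

-654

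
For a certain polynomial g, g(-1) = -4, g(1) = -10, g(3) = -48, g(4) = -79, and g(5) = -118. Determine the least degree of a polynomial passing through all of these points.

2

Divided differences on the nodes -1, 1, 3, 4, 5:
  order 0: -4  -10  -48  -79  -118
  order 1: -3  -19  -31  -39
  order 2: -4  -4  -4
  order 3: 0  0
  order 4: 0
The order-2 divided differences are all -4 (nonzero) and every higher order vanishes, so the data lies on a polynomial of degree exactly 2.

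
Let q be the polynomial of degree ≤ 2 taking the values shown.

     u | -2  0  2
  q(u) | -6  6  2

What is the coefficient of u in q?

Write q(u) = au^2 + bu + c. Substituting each data point gives a linear system:
  4a - 2b + c = -6
  c = 6
  4a + 2b + c = 2
Solving the system yields a = -2, b = 2, c = 6.
So q(u) = -2u² + 2u + 6.
The coefficient of u is 2.

2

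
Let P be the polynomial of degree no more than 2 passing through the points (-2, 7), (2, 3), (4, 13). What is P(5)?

Write P(s) = as^2 + bs + c. Substituting each data point gives a linear system:
  4a - 2b + c = 7
  4a + 2b + c = 3
  16a + 4b + c = 13
Solving the system yields a = 1, b = -1, c = 1.
So P(s) = s^2 - s + 1.
Then P(5) = 21.

21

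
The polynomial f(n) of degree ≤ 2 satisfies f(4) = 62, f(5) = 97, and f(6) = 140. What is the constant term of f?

Write f(n) = an^2 + bn + c. Substituting each data point gives a linear system:
  16a + 4b + c = 62
  25a + 5b + c = 97
  36a + 6b + c = 140
Solving the system yields a = 4, b = -1, c = 2.
So f(n) = 4n^2 - n + 2.
The constant term is 2.

2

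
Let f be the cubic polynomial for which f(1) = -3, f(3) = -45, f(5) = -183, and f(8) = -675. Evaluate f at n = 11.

Using the Lagrange interpolation formula with nodes 1, 3, 5, 8:
  L_0(n) = (n - 3)(n - 5)(n - 8) / -56
  L_1(n) = (n - 1)(n - 5)(n - 8) / 20
  L_2(n) = (n - 1)(n - 3)(n - 8) / -24
  L_3(n) = (n - 1)(n - 3)(n - 5) / 105
Then f(n) = -3·L_0(n) - 45·L_1(n) - 183·L_2(n) - 675·L_3(n).
Expanding and collecting terms gives f(n) = -n³ - 3n² + 4n - 3.
Evaluating at n = 11: f(11) = -1653.

-1653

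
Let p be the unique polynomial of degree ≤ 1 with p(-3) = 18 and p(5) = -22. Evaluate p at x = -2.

Write p(x) = ax + b. Substituting each data point gives a linear system:
  -3a + b = 18
  5a + b = -22
Solving the system yields a = -5, b = 3.
So p(x) = -5x + 3.
Then p(-2) = 13.

13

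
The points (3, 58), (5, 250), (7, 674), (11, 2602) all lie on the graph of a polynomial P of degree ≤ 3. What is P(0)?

-5

Write P(n) = an^3 + bn^2 + cn + d. Substituting each data point gives a linear system:
  27a + 9b + 3c + d = 58
  125a + 25b + 5c + d = 250
  343a + 49b + 7c + d = 674
  1331a + 121b + 11c + d = 2602
Solving the system yields a = 2, b = -1, c = 6, d = -5.
So P(n) = 2n^3 - n^2 + 6n - 5.
Then P(0) = -5.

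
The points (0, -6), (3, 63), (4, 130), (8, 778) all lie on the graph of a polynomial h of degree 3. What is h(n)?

h(n) = n^3 + 4n^2 + 2n - 6

Write h(n) = an^3 + bn^2 + cn + d. Substituting each data point gives a linear system:
  d = -6
  27a + 9b + 3c + d = 63
  64a + 16b + 4c + d = 130
  512a + 64b + 8c + d = 778
Solving the system yields a = 1, b = 4, c = 2, d = -6.
So h(n) = n^3 + 4n^2 + 2n - 6.
Check: h(8) = 778. ✓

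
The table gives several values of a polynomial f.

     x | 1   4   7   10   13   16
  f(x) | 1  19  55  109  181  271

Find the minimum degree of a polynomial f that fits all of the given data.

Forward differences of the values at x = 1, 4, 7, 10, 13, 16:
  f  : 1  19  55  109  181  271
  Δ  : 18  36  54  72  90
  Δ^2: 18  18  18  18
  Δ^3: 0  0  0
  Δ^4: 0  0
  Δ^5: 0
The second differences are constant (18) and nonzero, while all higher differences vanish, so the minimal degree is 2.

2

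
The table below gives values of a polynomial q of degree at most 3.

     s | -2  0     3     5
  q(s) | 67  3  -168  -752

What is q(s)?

q(s) = -6s^3 + s^2 - 6s + 3

Using the Lagrange interpolation formula with nodes -2, 0, 3, 5:
  L_0(s) = s(s - 3)(s - 5) / -70
  L_1(s) = (s + 2)(s - 3)(s - 5) / 30
  L_2(s) = (s + 2)s(s - 5) / -30
  L_3(s) = (s + 2)s(s - 3) / 70
Then q(s) = 67·L_0(s) + 3·L_1(s) - 168·L_2(s) - 752·L_3(s).
Expanding and collecting terms gives q(s) = -6s³ + s² - 6s + 3.
Check: q(3) = -168. ✓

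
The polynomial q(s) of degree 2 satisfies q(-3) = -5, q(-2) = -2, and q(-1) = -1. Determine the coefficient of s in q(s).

-2

Write q(s) = as^2 + bs + c. Substituting each data point gives a linear system:
  9a - 3b + c = -5
  4a - 2b + c = -2
  a - b + c = -1
Solving the system yields a = -1, b = -2, c = -2.
So q(s) = -s^2 - 2s - 2.
The coefficient of s is -2.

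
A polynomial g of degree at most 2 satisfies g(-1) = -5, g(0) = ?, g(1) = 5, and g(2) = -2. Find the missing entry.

4

The 3 known points determine the degree-2 polynomial uniquely.
Write g(t) = at^2 + bt + c. Substituting each data point gives a linear system:
  a - b + c = -5
  a + b + c = 5
  4a + 2b + c = -2
Solving the system yields a = -4, b = 5, c = 4.
So g(t) = -4t² + 5t + 4.
Then g(0) = 4.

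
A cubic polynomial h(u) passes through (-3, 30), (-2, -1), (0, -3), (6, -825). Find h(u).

Write h(u) = au^3 + bu^2 + cu + d. Substituting each data point gives a linear system:
  -27a + 9b - 3c + d = 30
  -8a + 4b - 2c + d = -1
  d = -3
  216a + 36b + 6c + d = -825
Solving the system yields a = -3, b = -5, c = 1, d = -3.
So h(u) = -3u^3 - 5u^2 + u - 3.
Check: h(-3) = 30. ✓

h(u) = -3u^3 - 5u^2 + u - 3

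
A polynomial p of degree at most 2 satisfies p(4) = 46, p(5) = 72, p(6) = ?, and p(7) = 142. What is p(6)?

104

On equispaced nodes a degree-2 polynomial has vanishing third forward difference, so
  - p(4) + 3·p(5) - 3·p(6) + p(7) = 0.
Substituting the known values and solving for p(6):
  -3·p(6) = -312
  p(6) = 104.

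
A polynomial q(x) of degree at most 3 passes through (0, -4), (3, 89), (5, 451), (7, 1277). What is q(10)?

3806

Write q(x) = ax^3 + bx^2 + cx + d. Substituting each data point gives a linear system:
  d = -4
  27a + 9b + 3c + d = 89
  125a + 25b + 5c + d = 451
  343a + 49b + 7c + d = 1277
Solving the system yields a = 4, b = -2, c = 1, d = -4.
So q(x) = 4x^3 - 2x^2 + x - 4.
Then q(10) = 3806.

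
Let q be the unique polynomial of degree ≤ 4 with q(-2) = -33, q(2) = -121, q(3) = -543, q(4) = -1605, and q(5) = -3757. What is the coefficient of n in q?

-2

Write q(n) = an^4 + bn^3 + cn^2 + dn + e. Substituting each data point gives a linear system:
  16a - 8b + 4c - 2d + e = -33
  16a + 8b + 4c + 2d + e = -121
  81a + 27b + 9c + 3d + e = -543
  256a + 64b + 16c + 4d + e = -1605
  625a + 125b + 25c + 5d + e = -3757
Solving the system yields a = -5, b = -5, c = 0, d = -2, e = 3.
So q(n) = -5n⁴ - 5n³ - 2n + 3.
The coefficient of n is -2.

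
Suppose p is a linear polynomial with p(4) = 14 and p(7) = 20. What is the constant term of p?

Write p(x) = ax + b. Substituting each data point gives a linear system:
  4a + b = 14
  7a + b = 20
Solving the system yields a = 2, b = 6.
So p(x) = 2x + 6.
The constant term is 6.

6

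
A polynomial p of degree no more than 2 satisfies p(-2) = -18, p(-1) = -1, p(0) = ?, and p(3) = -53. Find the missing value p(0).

4

The 3 known points determine the degree-2 polynomial uniquely.
Write p(x) = ax^2 + bx + c. Substituting each data point gives a linear system:
  4a - 2b + c = -18
  a - b + c = -1
  9a + 3b + c = -53
Solving the system yields a = -6, b = -1, c = 4.
So p(x) = -6x² - x + 4.
Then p(0) = 4.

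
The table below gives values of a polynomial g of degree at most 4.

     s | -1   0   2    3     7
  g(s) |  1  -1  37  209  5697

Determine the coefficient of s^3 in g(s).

3

Write g(s) = as^4 + bs^3 + cs^2 + ds + e. Substituting each data point gives a linear system:
  a - b + c - d + e = 1
  e = -1
  16a + 8b + 4c + 2d + e = 37
  81a + 27b + 9c + 3d + e = 209
  2401a + 343b + 49c + 7d + e = 5697
Solving the system yields a = 2, b = 3, c = -2, d = -5, e = -1.
So g(s) = 2s^4 + 3s^3 - 2s^2 - 5s - 1.
The coefficient of s^3 is 3.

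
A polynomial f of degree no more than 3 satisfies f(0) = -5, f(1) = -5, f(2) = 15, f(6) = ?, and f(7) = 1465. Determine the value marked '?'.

895

The 4 known points determine the degree-3 polynomial uniquely.
Write f(n) = an^3 + bn^2 + cn + d. Substituting each data point gives a linear system:
  d = -5
  a + b + c + d = -5
  8a + 4b + 2c + d = 15
  343a + 49b + 7c + d = 1465
Solving the system yields a = 5, b = -5, c = 0, d = -5.
So f(n) = 5n^3 - 5n^2 - 5.
Then f(6) = 895.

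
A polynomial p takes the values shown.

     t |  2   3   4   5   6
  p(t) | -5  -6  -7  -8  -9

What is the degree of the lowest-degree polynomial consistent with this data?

Forward differences of the values at t = 2, 3, 4, 5, 6:
  p  : -5  -6  -7  -8  -9
  Δ  : -1  -1  -1  -1
  Δ^2: 0  0  0
  Δ^3: 0  0
  Δ^4: 0
The first differences are constant (-1) and nonzero, while all higher differences vanish, so the minimal degree is 1.

1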